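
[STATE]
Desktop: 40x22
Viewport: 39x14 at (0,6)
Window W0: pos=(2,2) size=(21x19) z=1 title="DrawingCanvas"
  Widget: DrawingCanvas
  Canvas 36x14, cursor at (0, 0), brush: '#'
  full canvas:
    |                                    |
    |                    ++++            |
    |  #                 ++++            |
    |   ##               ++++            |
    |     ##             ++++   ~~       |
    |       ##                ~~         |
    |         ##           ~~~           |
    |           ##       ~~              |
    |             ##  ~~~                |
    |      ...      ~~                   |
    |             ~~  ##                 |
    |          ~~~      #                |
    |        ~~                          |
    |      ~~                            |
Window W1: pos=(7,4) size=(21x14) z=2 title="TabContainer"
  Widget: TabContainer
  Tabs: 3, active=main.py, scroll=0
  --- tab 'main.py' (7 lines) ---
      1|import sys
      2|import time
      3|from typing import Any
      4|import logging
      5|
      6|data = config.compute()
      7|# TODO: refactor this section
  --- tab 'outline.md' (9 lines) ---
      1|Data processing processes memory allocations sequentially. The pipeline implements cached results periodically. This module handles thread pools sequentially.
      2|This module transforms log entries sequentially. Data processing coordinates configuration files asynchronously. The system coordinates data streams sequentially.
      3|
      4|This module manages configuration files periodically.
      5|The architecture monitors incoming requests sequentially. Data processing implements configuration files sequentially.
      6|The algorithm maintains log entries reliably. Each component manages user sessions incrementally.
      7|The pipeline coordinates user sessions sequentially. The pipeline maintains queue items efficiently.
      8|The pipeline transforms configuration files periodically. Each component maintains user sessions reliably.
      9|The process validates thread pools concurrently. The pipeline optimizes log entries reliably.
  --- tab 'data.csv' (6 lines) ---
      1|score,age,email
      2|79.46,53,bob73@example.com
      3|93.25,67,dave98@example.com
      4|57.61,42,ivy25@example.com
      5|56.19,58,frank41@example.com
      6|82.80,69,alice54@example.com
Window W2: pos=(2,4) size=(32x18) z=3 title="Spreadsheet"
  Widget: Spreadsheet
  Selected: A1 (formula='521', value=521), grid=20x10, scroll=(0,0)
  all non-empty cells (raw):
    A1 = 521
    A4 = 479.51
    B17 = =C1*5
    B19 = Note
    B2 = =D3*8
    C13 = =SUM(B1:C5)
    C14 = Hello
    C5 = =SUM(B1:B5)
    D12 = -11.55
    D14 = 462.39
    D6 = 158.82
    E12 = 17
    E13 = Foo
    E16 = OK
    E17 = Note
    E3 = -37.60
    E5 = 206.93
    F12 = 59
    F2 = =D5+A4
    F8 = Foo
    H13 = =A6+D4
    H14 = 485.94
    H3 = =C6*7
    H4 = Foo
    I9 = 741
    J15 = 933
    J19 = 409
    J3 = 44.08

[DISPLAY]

  ┠──────────────────────────────┨     
  ┃A1: 521                       ┃     
  ┃       A       B       C      ┃     
  ┃------------------------------┃     
  ┃  1    [521]       0       0  ┃     
  ┃  2        0       0       0  ┃     
  ┃  3        0       0       0  ┃     
  ┃  4   479.51       0       0  ┃     
  ┃  5        0       0       0  ┃     
  ┃  6        0       0       0  ┃     
  ┃  7        0       0       0  ┃     
  ┃  8        0       0       0  ┃     
  ┃  9        0       0       0  ┃     
  ┃ 10        0       0       0  ┃     


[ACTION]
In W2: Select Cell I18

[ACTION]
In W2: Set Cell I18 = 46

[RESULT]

  ┠──────────────────────────────┨     
  ┃I18: 46                       ┃     
  ┃       A       B       C      ┃     
  ┃------------------------------┃     
  ┃  1      521       0       0  ┃     
  ┃  2        0       0       0  ┃     
  ┃  3        0       0       0  ┃     
  ┃  4   479.51       0       0  ┃     
  ┃  5        0       0       0  ┃     
  ┃  6        0       0       0  ┃     
  ┃  7        0       0       0  ┃     
  ┃  8        0       0       0  ┃     
  ┃  9        0       0       0  ┃     
  ┃ 10        0       0       0  ┃     


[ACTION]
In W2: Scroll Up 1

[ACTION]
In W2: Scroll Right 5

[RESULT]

  ┠──────────────────────────────┨     
  ┃I18: 46                       ┃     
  ┃       F       G       H      ┃     
  ┃------------------------------┃     
  ┃  1        0       0       0  ┃     
  ┃  2   479.51       0       0  ┃     
  ┃  3        0       0       0  ┃     
  ┃  4        0       0Foo       ┃     
  ┃  5        0       0       0  ┃     
  ┃  6        0       0       0  ┃     
  ┃  7        0       0       0  ┃     
  ┃  8 Foo            0       0  ┃     
  ┃  9        0       0       0  ┃     
  ┃ 10        0       0       0  ┃     


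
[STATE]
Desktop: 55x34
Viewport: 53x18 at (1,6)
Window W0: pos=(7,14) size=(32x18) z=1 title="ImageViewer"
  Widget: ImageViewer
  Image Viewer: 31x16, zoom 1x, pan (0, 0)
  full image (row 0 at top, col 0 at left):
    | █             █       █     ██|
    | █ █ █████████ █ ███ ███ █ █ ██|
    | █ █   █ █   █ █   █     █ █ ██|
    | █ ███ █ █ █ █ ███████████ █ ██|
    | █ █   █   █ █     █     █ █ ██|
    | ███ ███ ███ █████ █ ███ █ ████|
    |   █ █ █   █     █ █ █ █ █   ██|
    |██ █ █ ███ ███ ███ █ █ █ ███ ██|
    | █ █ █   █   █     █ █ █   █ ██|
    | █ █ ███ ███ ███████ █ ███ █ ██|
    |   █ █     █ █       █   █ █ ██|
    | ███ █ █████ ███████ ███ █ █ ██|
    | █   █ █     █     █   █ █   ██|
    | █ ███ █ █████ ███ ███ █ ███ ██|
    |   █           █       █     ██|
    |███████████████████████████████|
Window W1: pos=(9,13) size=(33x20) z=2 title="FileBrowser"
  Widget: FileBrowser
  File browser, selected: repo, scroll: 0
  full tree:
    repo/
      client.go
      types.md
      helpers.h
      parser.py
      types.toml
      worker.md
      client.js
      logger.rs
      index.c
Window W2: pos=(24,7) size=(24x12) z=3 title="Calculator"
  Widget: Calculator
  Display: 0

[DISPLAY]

                                                     
                       ┏━━━━━━━━━━━━━━━━━━━━━━┓      
                       ┃ Calculator           ┃      
                       ┠──────────────────────┨      
                       ┃                     0┃      
                       ┃┌───┬───┬───┬───┐     ┃      
                       ┃│ 7 │ 8 │ 9 │ ÷ │     ┃      
        ┏━━━━━━━━━━━━━━┃├───┼───┼───┼───┤     ┃      
      ┏━┃ FileBrowser  ┃│ 4 │ 5 │ 6 │ × │     ┃      
      ┃ ┠──────────────┃├───┼───┼───┼───┤     ┃      
      ┠─┃> [-] repo/   ┃│ 1 │ 2 │ 3 │ - │     ┃      
      ┃ ┃    client.go ┃└───┴───┴───┴───┘     ┃      
      ┃ ┃    types.md  ┗━━━━━━━━━━━━━━━━━━━━━━┛      
      ┃ ┃    helpers.h                  ┃            
      ┃ ┃    parser.py                  ┃            
      ┃ ┃    types.toml                 ┃            
      ┃ ┃    worker.md                  ┃            
      ┃ ┃    client.js                  ┃            


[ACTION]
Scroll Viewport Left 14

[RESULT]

                                                     
                        ┏━━━━━━━━━━━━━━━━━━━━━━┓     
                        ┃ Calculator           ┃     
                        ┠──────────────────────┨     
                        ┃                     0┃     
                        ┃┌───┬───┬───┬───┐     ┃     
                        ┃│ 7 │ 8 │ 9 │ ÷ │     ┃     
         ┏━━━━━━━━━━━━━━┃├───┼───┼───┼───┤     ┃     
       ┏━┃ FileBrowser  ┃│ 4 │ 5 │ 6 │ × │     ┃     
       ┃ ┠──────────────┃├───┼───┼───┼───┤     ┃     
       ┠─┃> [-] repo/   ┃│ 1 │ 2 │ 3 │ - │     ┃     
       ┃ ┃    client.go ┃└───┴───┴───┴───┘     ┃     
       ┃ ┃    types.md  ┗━━━━━━━━━━━━━━━━━━━━━━┛     
       ┃ ┃    helpers.h                  ┃           
       ┃ ┃    parser.py                  ┃           
       ┃ ┃    types.toml                 ┃           
       ┃ ┃    worker.md                  ┃           
       ┃ ┃    client.js                  ┃           


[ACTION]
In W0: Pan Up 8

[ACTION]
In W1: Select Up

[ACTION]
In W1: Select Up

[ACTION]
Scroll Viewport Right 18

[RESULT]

                                                     
                      ┏━━━━━━━━━━━━━━━━━━━━━━┓       
                      ┃ Calculator           ┃       
                      ┠──────────────────────┨       
                      ┃                     0┃       
                      ┃┌───┬───┬───┬───┐     ┃       
                      ┃│ 7 │ 8 │ 9 │ ÷ │     ┃       
       ┏━━━━━━━━━━━━━━┃├───┼───┼───┼───┤     ┃       
     ┏━┃ FileBrowser  ┃│ 4 │ 5 │ 6 │ × │     ┃       
     ┃ ┠──────────────┃├───┼───┼───┼───┤     ┃       
     ┠─┃> [-] repo/   ┃│ 1 │ 2 │ 3 │ - │     ┃       
     ┃ ┃    client.go ┃└───┴───┴───┴───┘     ┃       
     ┃ ┃    types.md  ┗━━━━━━━━━━━━━━━━━━━━━━┛       
     ┃ ┃    helpers.h                  ┃             
     ┃ ┃    parser.py                  ┃             
     ┃ ┃    types.toml                 ┃             
     ┃ ┃    worker.md                  ┃             
     ┃ ┃    client.js                  ┃             


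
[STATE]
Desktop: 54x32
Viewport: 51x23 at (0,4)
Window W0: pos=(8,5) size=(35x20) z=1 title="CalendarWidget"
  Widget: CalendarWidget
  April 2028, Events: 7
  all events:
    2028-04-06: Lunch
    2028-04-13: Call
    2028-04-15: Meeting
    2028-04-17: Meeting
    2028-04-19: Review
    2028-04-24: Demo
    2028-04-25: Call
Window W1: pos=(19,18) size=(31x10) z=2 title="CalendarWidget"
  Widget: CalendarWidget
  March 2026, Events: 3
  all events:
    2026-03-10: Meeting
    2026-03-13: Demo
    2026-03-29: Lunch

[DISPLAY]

                                                   
        ┏━━━━━━━━━━━━━━━━━━━━━━━━━━━━━━━━━┓        
        ┃ CalendarWidget                  ┃        
        ┠─────────────────────────────────┨        
        ┃            April 2028           ┃        
        ┃Mo Tu We Th Fr Sa Su             ┃        
        ┃                1  2             ┃        
        ┃ 3  4  5  6*  7  8  9            ┃        
        ┃10 11 12 13* 14 15* 16           ┃        
        ┃17* 18 19* 20 21 22 23           ┃        
        ┃24* 25* 26 27 28 29 30           ┃        
        ┃                                 ┃        
        ┃                                 ┃        
        ┃                                 ┃        
        ┃          ┏━━━━━━━━━━━━━━━━━━━━━━━━━━━━━┓ 
        ┃          ┃ CalendarWidget              ┃ 
        ┃          ┠─────────────────────────────┨ 
        ┃          ┃          March 2026         ┃ 
        ┃          ┃Mo Tu We Th Fr Sa Su         ┃ 
        ┃          ┃                   1         ┃ 
        ┗━━━━━━━━━━┃ 2  3  4  5  6  7  8         ┃ 
                   ┃ 9 10* 11 12 13* 14 15       ┃ 
                   ┃16 17 18 19 20 21 22         ┃ 


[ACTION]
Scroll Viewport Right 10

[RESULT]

                                                   
     ┏━━━━━━━━━━━━━━━━━━━━━━━━━━━━━━━━━┓           
     ┃ CalendarWidget                  ┃           
     ┠─────────────────────────────────┨           
     ┃            April 2028           ┃           
     ┃Mo Tu We Th Fr Sa Su             ┃           
     ┃                1  2             ┃           
     ┃ 3  4  5  6*  7  8  9            ┃           
     ┃10 11 12 13* 14 15* 16           ┃           
     ┃17* 18 19* 20 21 22 23           ┃           
     ┃24* 25* 26 27 28 29 30           ┃           
     ┃                                 ┃           
     ┃                                 ┃           
     ┃                                 ┃           
     ┃          ┏━━━━━━━━━━━━━━━━━━━━━━━━━━━━━┓    
     ┃          ┃ CalendarWidget              ┃    
     ┃          ┠─────────────────────────────┨    
     ┃          ┃          March 2026         ┃    
     ┃          ┃Mo Tu We Th Fr Sa Su         ┃    
     ┃          ┃                   1         ┃    
     ┗━━━━━━━━━━┃ 2  3  4  5  6  7  8         ┃    
                ┃ 9 10* 11 12 13* 14 15       ┃    
                ┃16 17 18 19 20 21 22         ┃    


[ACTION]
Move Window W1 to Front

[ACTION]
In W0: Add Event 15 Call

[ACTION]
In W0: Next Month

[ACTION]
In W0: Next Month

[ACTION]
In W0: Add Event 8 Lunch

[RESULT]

                                                   
     ┏━━━━━━━━━━━━━━━━━━━━━━━━━━━━━━━━━┓           
     ┃ CalendarWidget                  ┃           
     ┠─────────────────────────────────┨           
     ┃            June 2028            ┃           
     ┃Mo Tu We Th Fr Sa Su             ┃           
     ┃          1  2  3  4             ┃           
     ┃ 5  6  7  8*  9 10 11            ┃           
     ┃12 13 14 15 16 17 18             ┃           
     ┃19 20 21 22 23 24 25             ┃           
     ┃26 27 28 29 30                   ┃           
     ┃                                 ┃           
     ┃                                 ┃           
     ┃                                 ┃           
     ┃          ┏━━━━━━━━━━━━━━━━━━━━━━━━━━━━━┓    
     ┃          ┃ CalendarWidget              ┃    
     ┃          ┠─────────────────────────────┨    
     ┃          ┃          March 2026         ┃    
     ┃          ┃Mo Tu We Th Fr Sa Su         ┃    
     ┃          ┃                   1         ┃    
     ┗━━━━━━━━━━┃ 2  3  4  5  6  7  8         ┃    
                ┃ 9 10* 11 12 13* 14 15       ┃    
                ┃16 17 18 19 20 21 22         ┃    


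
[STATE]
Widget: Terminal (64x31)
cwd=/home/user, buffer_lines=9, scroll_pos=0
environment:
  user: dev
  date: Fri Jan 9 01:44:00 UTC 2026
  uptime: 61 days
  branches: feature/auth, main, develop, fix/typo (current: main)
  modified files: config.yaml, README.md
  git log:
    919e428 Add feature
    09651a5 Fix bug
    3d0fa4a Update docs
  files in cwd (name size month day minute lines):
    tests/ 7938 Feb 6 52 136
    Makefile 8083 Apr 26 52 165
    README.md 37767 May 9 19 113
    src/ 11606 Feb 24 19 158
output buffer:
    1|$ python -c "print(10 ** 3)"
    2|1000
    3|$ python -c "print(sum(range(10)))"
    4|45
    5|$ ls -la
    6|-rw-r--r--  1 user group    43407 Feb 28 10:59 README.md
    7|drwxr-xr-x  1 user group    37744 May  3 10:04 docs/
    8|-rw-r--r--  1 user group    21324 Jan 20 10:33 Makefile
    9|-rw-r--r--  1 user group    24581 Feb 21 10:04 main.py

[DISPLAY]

$ python -c "print(10 ** 3)"                                    
1000                                                            
$ python -c "print(sum(range(10)))"                             
45                                                              
$ ls -la                                                        
-rw-r--r--  1 user group    43407 Feb 28 10:59 README.md        
drwxr-xr-x  1 user group    37744 May  3 10:04 docs/            
-rw-r--r--  1 user group    21324 Jan 20 10:33 Makefile         
-rw-r--r--  1 user group    24581 Feb 21 10:04 main.py          
$ █                                                             
                                                                
                                                                
                                                                
                                                                
                                                                
                                                                
                                                                
                                                                
                                                                
                                                                
                                                                
                                                                
                                                                
                                                                
                                                                
                                                                
                                                                
                                                                
                                                                
                                                                
                                                                


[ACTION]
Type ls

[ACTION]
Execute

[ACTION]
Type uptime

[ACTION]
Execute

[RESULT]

$ python -c "print(10 ** 3)"                                    
1000                                                            
$ python -c "print(sum(range(10)))"                             
45                                                              
$ ls -la                                                        
-rw-r--r--  1 user group    43407 Feb 28 10:59 README.md        
drwxr-xr-x  1 user group    37744 May  3 10:04 docs/            
-rw-r--r--  1 user group    21324 Jan 20 10:33 Makefile         
-rw-r--r--  1 user group    24581 Feb 21 10:04 main.py          
$ ls                                                            
tests/  Makefile  README.md  src/                               
$ uptime                                                        
 10:00  up 61 days                                              
$ █                                                             
                                                                
                                                                
                                                                
                                                                
                                                                
                                                                
                                                                
                                                                
                                                                
                                                                
                                                                
                                                                
                                                                
                                                                
                                                                
                                                                
                                                                


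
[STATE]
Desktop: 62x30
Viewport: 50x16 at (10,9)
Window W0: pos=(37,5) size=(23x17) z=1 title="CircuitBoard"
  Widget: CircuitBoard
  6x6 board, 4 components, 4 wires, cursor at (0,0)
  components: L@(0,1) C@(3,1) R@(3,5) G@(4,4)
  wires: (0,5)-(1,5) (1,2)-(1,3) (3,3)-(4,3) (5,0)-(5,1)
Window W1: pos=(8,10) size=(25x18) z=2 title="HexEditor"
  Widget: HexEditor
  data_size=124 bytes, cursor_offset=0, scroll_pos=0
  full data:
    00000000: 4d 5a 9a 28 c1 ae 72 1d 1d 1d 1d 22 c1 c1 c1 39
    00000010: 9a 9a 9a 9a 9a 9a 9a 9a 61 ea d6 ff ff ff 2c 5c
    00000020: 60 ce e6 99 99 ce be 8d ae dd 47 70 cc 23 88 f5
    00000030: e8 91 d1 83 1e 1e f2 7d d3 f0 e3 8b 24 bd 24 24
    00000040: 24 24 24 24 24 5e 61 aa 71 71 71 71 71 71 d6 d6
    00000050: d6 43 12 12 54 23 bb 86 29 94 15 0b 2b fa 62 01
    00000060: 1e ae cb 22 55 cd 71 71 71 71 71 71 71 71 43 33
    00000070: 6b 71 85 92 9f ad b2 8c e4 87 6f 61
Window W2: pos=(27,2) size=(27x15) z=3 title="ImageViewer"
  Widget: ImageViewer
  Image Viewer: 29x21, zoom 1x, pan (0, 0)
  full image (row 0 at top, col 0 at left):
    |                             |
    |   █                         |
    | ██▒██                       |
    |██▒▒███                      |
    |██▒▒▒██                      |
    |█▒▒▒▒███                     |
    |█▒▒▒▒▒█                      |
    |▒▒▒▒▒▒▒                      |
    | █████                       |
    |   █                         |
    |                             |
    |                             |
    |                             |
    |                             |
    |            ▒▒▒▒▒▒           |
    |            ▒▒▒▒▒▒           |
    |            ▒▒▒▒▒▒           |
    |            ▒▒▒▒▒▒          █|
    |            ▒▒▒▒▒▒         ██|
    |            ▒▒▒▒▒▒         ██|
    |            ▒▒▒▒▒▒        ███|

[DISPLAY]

                 ┃██▒▒▒██                  ┃     ┃
━━━━━━━━━━━━━━━━━┃█▒▒▒▒███                 ┃     ┃
HexEditor        ┃█▒▒▒▒▒█                  ┃·    ┃
─────────────────┃▒▒▒▒▒▒▒                  ┃     ┃
0000000  4D 5a 9a┃ █████                   ┃     ┃
0000010  9a 9a 9a┃   █                     ┃     ┃
0000020  60 ce e6┃                         ┃·    ┃
0000030  e8 91 d1┗━━━━━━━━━━━━━━━━━━━━━━━━━┛│    ┃
0000040  24 24 24 24 2┃    ┃4               ·   G┃
0000050  d6 43 12 12 5┃    ┃                     ┃
0000060  1e ae cb 22 5┃    ┃5   · ─ ·            ┃
0000070  6b 71 85 92 9┃    ┃Cursor: (0,0)        ┃
                      ┃    ┗━━━━━━━━━━━━━━━━━━━━━┛
                      ┃                           
                      ┃                           
                      ┃                           


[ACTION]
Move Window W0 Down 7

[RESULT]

                 ┃██▒▒▒██                  ┃      
━━━━━━━━━━━━━━━━━┃█▒▒▒▒███                 ┃      
HexEditor        ┃█▒▒▒▒▒█                  ┃      
─────────────────┃▒▒▒▒▒▒▒                  ┃━━━━━┓
0000000  4D 5a 9a┃ █████                   ┃     ┃
0000010  9a 9a 9a┃   █                     ┃─────┨
0000020  60 ce e6┃                         ┃     ┃
0000030  e8 91 d1┗━━━━━━━━━━━━━━━━━━━━━━━━━┛     ┃
0000040  24 24 24 24 2┃    ┃                     ┃
0000050  d6 43 12 12 5┃    ┃1           · ─ ·    ┃
0000060  1e ae cb 22 5┃    ┃                     ┃
0000070  6b 71 85 92 9┃    ┃2                    ┃
                      ┃    ┃                     ┃
                      ┃    ┃3       C       ·    ┃
                      ┃    ┃                │    ┃
                      ┃    ┃4               ·   G┃


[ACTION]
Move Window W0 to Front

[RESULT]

                 ┃██▒▒▒██                  ┃      
━━━━━━━━━━━━━━━━━┃█▒▒▒▒███                 ┃      
HexEditor        ┃█▒▒▒▒▒█                  ┃      
─────────────────┃▒▒▒▒▒▒▒  ┏━━━━━━━━━━━━━━━━━━━━━┓
0000000  4D 5a 9a┃ █████   ┃ CircuitBoard        ┃
0000010  9a 9a 9a┃   █     ┠─────────────────────┨
0000020  60 ce e6┃         ┃   0 1 2 3 4 5       ┃
0000030  e8 91 d1┗━━━━━━━━━┃0  [.]  L            ┃
0000040  24 24 24 24 2┃    ┃                     ┃
0000050  d6 43 12 12 5┃    ┃1           · ─ ·    ┃
0000060  1e ae cb 22 5┃    ┃                     ┃
0000070  6b 71 85 92 9┃    ┃2                    ┃
                      ┃    ┃                     ┃
                      ┃    ┃3       C       ·    ┃
                      ┃    ┃                │    ┃
                      ┃    ┃4               ·   G┃


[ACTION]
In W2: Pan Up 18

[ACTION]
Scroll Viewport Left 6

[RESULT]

                       ┃██▒▒▒██                  ┃
    ┏━━━━━━━━━━━━━━━━━━┃█▒▒▒▒███                 ┃
    ┃ HexEditor        ┃█▒▒▒▒▒█                  ┃
    ┠──────────────────┃▒▒▒▒▒▒▒  ┏━━━━━━━━━━━━━━━━
    ┃00000000  4D 5a 9a┃ █████   ┃ CircuitBoard   
    ┃00000010  9a 9a 9a┃   █     ┠────────────────
    ┃00000020  60 ce e6┃         ┃   0 1 2 3 4 5  
    ┃00000030  e8 91 d1┗━━━━━━━━━┃0  [.]  L       
    ┃00000040  24 24 24 24 2┃    ┃                
    ┃00000050  d6 43 12 12 5┃    ┃1           · ─ 
    ┃00000060  1e ae cb 22 5┃    ┃                
    ┃00000070  6b 71 85 92 9┃    ┃2               
    ┃                       ┃    ┃                
    ┃                       ┃    ┃3       C       
    ┃                       ┃    ┃                
    ┃                       ┃    ┃4               


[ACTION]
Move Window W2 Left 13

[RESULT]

          ┃██▒▒▒██                  ┃             
    ┏━━━━━┃█▒▒▒▒███                 ┃             
    ┃ HexE┃█▒▒▒▒▒█                  ┃             
    ┠─────┃▒▒▒▒▒▒▒               ┏━━━━━━━━━━━━━━━━
    ┃00000┃ █████                ┃ CircuitBoard   
    ┃00000┃   █                  ┠────────────────
    ┃00000┃                      ┃   0 1 2 3 4 5  
    ┃00000┗━━━━━━━━━━━━━━━━━━━━━━┃0  [.]  L       
    ┃00000040  24 24 24 24 2┃    ┃                
    ┃00000050  d6 43 12 12 5┃    ┃1           · ─ 
    ┃00000060  1e ae cb 22 5┃    ┃                
    ┃00000070  6b 71 85 92 9┃    ┃2               
    ┃                       ┃    ┃                
    ┃                       ┃    ┃3       C       
    ┃                       ┃    ┃                
    ┃                       ┃    ┃4               


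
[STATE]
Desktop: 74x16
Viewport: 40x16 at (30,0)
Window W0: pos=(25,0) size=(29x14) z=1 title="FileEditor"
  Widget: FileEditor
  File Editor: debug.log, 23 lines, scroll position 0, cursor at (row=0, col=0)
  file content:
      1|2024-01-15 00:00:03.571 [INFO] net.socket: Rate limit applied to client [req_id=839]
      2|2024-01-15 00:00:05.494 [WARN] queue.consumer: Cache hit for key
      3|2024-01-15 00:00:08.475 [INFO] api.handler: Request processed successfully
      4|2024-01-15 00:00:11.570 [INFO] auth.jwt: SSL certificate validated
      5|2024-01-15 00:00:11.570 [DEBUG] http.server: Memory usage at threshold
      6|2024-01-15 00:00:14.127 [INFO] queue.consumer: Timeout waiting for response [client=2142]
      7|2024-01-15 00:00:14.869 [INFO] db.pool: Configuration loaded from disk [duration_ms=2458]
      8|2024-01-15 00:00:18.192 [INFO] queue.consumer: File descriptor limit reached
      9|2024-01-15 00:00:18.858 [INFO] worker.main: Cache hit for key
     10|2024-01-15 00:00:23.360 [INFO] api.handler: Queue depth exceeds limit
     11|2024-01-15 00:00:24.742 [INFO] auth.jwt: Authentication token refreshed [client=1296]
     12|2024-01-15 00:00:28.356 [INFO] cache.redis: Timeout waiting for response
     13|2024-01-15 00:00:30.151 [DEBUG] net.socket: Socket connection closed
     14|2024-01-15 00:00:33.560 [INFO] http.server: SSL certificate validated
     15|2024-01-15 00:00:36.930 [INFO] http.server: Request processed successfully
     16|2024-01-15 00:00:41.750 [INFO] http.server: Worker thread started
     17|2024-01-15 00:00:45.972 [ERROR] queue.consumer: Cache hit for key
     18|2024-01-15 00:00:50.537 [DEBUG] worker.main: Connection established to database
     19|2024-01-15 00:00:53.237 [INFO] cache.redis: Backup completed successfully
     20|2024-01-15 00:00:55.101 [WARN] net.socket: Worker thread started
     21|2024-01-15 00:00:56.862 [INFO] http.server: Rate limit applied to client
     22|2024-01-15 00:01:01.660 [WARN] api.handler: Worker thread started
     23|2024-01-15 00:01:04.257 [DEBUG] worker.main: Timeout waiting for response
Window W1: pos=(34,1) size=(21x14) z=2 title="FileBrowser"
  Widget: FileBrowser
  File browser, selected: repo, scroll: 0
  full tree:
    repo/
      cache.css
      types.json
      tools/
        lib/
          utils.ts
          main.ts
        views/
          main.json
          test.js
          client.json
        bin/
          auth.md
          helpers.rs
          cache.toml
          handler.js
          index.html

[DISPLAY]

━━━━━━━━━━━━━━━━━━━━━━━┓                
eEdi┏━━━━━━━━━━━━━━━━━━━┓               
────┃ FileBrowser       ┃               
-01-┠───────────────────┨               
-01-┃> [-] repo/        ┃               
-01-┃    cache.css      ┃               
-01-┃    types.json     ┃               
-01-┃    [+] tools/     ┃               
-01-┃                   ┃               
-01-┃                   ┃               
-01-┃                   ┃               
-01-┃                   ┃               
-01-┃                   ┃               
━━━━┃                   ┃               
    ┗━━━━━━━━━━━━━━━━━━━┛               
                                        


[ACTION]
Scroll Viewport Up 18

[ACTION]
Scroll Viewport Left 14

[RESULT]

         ┏━━━━━━━━━━━━━━━━━━━━━━━━━━━┓  
         ┃ FileEdi┏━━━━━━━━━━━━━━━━━━━┓ 
         ┠────────┃ FileBrowser       ┃ 
         ┃█024-01-┠───────────────────┨ 
         ┃2024-01-┃> [-] repo/        ┃ 
         ┃2024-01-┃    cache.css      ┃ 
         ┃2024-01-┃    types.json     ┃ 
         ┃2024-01-┃    [+] tools/     ┃ 
         ┃2024-01-┃                   ┃ 
         ┃2024-01-┃                   ┃ 
         ┃2024-01-┃                   ┃ 
         ┃2024-01-┃                   ┃ 
         ┃2024-01-┃                   ┃ 
         ┗━━━━━━━━┃                   ┃ 
                  ┗━━━━━━━━━━━━━━━━━━━┛ 
                                        


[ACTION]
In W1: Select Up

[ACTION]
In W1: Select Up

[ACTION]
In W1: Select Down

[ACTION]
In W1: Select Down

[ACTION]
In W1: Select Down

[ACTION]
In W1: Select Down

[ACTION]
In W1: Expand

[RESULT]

         ┏━━━━━━━━━━━━━━━━━━━━━━━━━━━┓  
         ┃ FileEdi┏━━━━━━━━━━━━━━━━━━━┓ 
         ┠────────┃ FileBrowser       ┃ 
         ┃█024-01-┠───────────────────┨ 
         ┃2024-01-┃  [-] repo/        ┃ 
         ┃2024-01-┃    cache.css      ┃ 
         ┃2024-01-┃    types.json     ┃ 
         ┃2024-01-┃  > [-] tools/     ┃ 
         ┃2024-01-┃      [+] lib/     ┃ 
         ┃2024-01-┃      [+] views/   ┃ 
         ┃2024-01-┃      [+] bin/     ┃ 
         ┃2024-01-┃                   ┃ 
         ┃2024-01-┃                   ┃ 
         ┗━━━━━━━━┃                   ┃ 
                  ┗━━━━━━━━━━━━━━━━━━━┛ 
                                        


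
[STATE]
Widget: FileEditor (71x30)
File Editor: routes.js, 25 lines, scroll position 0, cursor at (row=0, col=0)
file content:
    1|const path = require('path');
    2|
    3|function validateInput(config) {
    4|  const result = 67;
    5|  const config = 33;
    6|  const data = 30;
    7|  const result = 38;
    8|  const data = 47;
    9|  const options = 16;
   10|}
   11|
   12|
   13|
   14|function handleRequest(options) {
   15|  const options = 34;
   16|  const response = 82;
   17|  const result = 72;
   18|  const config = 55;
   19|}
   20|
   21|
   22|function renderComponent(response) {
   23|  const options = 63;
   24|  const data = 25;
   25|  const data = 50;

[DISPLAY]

█onst path = require('path');                                         ▲
                                                                      █
function validateInput(config) {                                      ░
  const result = 67;                                                  ░
  const config = 33;                                                  ░
  const data = 30;                                                    ░
  const result = 38;                                                  ░
  const data = 47;                                                    ░
  const options = 16;                                                 ░
}                                                                     ░
                                                                      ░
                                                                      ░
                                                                      ░
function handleRequest(options) {                                     ░
  const options = 34;                                                 ░
  const response = 82;                                                ░
  const result = 72;                                                  ░
  const config = 55;                                                  ░
}                                                                     ░
                                                                      ░
                                                                      ░
function renderComponent(response) {                                  ░
  const options = 63;                                                 ░
  const data = 25;                                                    ░
  const data = 50;                                                    ░
                                                                      ░
                                                                      ░
                                                                      ░
                                                                      ░
                                                                      ▼


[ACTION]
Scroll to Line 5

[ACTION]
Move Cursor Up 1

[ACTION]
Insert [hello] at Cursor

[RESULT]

hello█onst path = require('path');                                    ▲
                                                                      █
function validateInput(config) {                                      ░
  const result = 67;                                                  ░
  const config = 33;                                                  ░
  const data = 30;                                                    ░
  const result = 38;                                                  ░
  const data = 47;                                                    ░
  const options = 16;                                                 ░
}                                                                     ░
                                                                      ░
                                                                      ░
                                                                      ░
function handleRequest(options) {                                     ░
  const options = 34;                                                 ░
  const response = 82;                                                ░
  const result = 72;                                                  ░
  const config = 55;                                                  ░
}                                                                     ░
                                                                      ░
                                                                      ░
function renderComponent(response) {                                  ░
  const options = 63;                                                 ░
  const data = 25;                                                    ░
  const data = 50;                                                    ░
                                                                      ░
                                                                      ░
                                                                      ░
                                                                      ░
                                                                      ▼


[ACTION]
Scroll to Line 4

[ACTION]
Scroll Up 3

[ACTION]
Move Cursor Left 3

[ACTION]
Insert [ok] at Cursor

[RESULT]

heok█loconst path = require('path');                                  ▲
                                                                      █
function validateInput(config) {                                      ░
  const result = 67;                                                  ░
  const config = 33;                                                  ░
  const data = 30;                                                    ░
  const result = 38;                                                  ░
  const data = 47;                                                    ░
  const options = 16;                                                 ░
}                                                                     ░
                                                                      ░
                                                                      ░
                                                                      ░
function handleRequest(options) {                                     ░
  const options = 34;                                                 ░
  const response = 82;                                                ░
  const result = 72;                                                  ░
  const config = 55;                                                  ░
}                                                                     ░
                                                                      ░
                                                                      ░
function renderComponent(response) {                                  ░
  const options = 63;                                                 ░
  const data = 25;                                                    ░
  const data = 50;                                                    ░
                                                                      ░
                                                                      ░
                                                                      ░
                                                                      ░
                                                                      ▼
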